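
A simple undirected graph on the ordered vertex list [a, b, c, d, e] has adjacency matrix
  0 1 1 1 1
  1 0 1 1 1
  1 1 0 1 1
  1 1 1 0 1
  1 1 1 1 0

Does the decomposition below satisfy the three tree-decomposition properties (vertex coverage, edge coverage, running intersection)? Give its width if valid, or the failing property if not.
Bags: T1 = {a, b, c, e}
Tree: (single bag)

No — vertex d appears in no bag.

A tree decomposition must satisfy three properties: every vertex lies in some bag; for every edge, both endpoints lie together in some bag; and for every vertex, the bags containing it form a connected subtree. Here vertex d appears in no bag, so the decomposition is invalid.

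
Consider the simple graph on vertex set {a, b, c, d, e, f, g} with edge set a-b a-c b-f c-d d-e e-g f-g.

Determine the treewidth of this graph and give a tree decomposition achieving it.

Treewidth 2.
One optimal decomposition is:
Bags: B1 = {b, f, g}  B2 = {b, e, g}  B3 = {b, d, e}  B4 = {b, c, d}  B5 = {a, b, c}
Tree: B1–B2, B2–B3, B3–B4, B4–B5

Every bag has size at most 3, so the width is 3 − 1 = 2 and tw(G) ≤ 2. Since b–f–g–e–d–c–a–b is a cycle in G, G is not acyclic. Forests are exactly the graphs of treewidth ≤ 1, so tw(G) ≥ 2. Combining the bounds, tw(G) = 2.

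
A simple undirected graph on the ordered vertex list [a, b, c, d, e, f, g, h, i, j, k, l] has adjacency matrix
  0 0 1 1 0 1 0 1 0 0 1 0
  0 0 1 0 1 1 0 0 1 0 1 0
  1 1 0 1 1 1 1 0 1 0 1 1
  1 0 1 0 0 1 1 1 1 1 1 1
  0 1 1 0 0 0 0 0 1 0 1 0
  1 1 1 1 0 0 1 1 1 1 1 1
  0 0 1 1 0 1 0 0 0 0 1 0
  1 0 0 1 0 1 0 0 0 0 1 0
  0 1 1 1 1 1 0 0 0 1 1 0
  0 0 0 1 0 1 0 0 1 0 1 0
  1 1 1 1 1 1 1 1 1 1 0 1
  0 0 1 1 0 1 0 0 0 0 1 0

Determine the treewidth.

4

A width-4 tree decomposition is:
Bags: B1 = {c, d, f, k, l}  B2 = {a, c, d, f, k}  B3 = {c, d, f, i, k}  B4 = {b, c, f, i, k}  B5 = {d, f, i, j, k}  B6 = {b, c, e, i, k}  B7 = {a, d, f, h, k}  B8 = {c, d, f, g, k}
Tree: B1–B2, B2–B3, B3–B4, B3–B5, B4–B6, B2–B7, B2–B8
The largest bag has 5 vertices, giving width 4; this decomposition certifies tw(G) ≤ 4. For the lower bound, the 5 vertices {b, c, e, i, k} are pairwise adjacent, and any tree decomposition puts a clique entirely inside one bag — forcing width ≥ 4. Hence tw(G) = 4 exactly.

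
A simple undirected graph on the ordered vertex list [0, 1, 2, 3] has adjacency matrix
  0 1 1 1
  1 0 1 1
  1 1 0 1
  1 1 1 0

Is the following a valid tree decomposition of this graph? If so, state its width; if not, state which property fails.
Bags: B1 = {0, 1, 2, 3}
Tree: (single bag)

Yes; width 3.

Vertex coverage: the bags together contain {0, 1, 2, 3}, the full vertex set. Edge coverage: each edge of G has both endpoints in at least one bag. Running intersection: for every vertex, the bags containing it form a connected subtree. All three properties hold, so this is a valid tree decomposition of width max|bag| − 1 = 3, and hence tw(G) ≤ 3.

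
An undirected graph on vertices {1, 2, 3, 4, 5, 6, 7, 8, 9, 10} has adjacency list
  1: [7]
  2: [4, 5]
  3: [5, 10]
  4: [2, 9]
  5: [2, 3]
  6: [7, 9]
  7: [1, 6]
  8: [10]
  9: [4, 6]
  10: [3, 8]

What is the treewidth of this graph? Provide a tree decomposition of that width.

Treewidth 1.
One such decomposition:
Bags: B1 = {8, 10}  B2 = {3, 10}  B3 = {3, 5}  B4 = {2, 5}  B5 = {2, 4}  B6 = {4, 9}  B7 = {6, 9}  B8 = {6, 7}  B9 = {1, 7}
Tree: B1–B2, B2–B3, B3–B4, B4–B5, B5–B6, B6–B7, B7–B8, B8–B9

Each bag holds 2 vertices, so the decomposition has width 1, which upper-bounds the treewidth. G has an edge, so its treewidth is at least 1. Therefore the treewidth is 1.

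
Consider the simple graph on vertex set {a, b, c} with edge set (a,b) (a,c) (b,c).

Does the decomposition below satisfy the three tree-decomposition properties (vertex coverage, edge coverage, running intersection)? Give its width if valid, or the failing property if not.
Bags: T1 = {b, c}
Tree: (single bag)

No — vertex a appears in no bag.

A tree decomposition must satisfy three properties: every vertex lies in some bag; for every edge, both endpoints lie together in some bag; and for every vertex, the bags containing it form a connected subtree. Here vertex a appears in no bag, so the decomposition is invalid.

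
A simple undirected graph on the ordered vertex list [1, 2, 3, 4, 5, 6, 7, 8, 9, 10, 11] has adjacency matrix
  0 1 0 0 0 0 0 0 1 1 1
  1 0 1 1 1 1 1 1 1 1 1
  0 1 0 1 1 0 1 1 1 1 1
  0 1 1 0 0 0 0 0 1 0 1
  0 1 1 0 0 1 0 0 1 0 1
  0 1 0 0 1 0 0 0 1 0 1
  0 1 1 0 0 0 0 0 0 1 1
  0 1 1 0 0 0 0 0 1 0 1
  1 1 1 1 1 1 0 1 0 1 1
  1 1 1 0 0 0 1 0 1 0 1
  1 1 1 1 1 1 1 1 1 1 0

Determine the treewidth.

A width-4 tree decomposition is:
Bags: B1 = {2, 3, 4, 9, 11}  B2 = {2, 3, 8, 9, 11}  B3 = {2, 3, 9, 10, 11}  B4 = {1, 2, 9, 10, 11}  B5 = {2, 3, 5, 9, 11}  B6 = {2, 5, 6, 9, 11}  B7 = {2, 3, 7, 10, 11}
Tree: B1–B2, B1–B3, B3–B4, B2–B5, B5–B6, B3–B7
Every bag has size at most 5, so the width is 5 − 1 = 4 and tw(G) ≤ 4. Conversely, {1, 2, 9, 10, 11} is a clique of size 5, and the vertices of any clique must share a bag in every tree decomposition; so some bag has ≥ 5 vertices and tw(G) ≥ 4. The upper and lower bounds meet at 4, so that is the treewidth.

4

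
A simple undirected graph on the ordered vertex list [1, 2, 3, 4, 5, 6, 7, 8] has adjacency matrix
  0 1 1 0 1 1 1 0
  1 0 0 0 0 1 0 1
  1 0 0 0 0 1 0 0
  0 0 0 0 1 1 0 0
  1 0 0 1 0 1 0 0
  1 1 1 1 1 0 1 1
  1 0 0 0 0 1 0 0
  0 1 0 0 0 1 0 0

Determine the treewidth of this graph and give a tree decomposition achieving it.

Treewidth 2.
One such decomposition:
Bags: B1 = {1, 2, 6}  B2 = {1, 3, 6}  B3 = {1, 5, 6}  B4 = {1, 6, 7}  B5 = {2, 6, 8}  B6 = {4, 5, 6}
Tree: B1–B2, B2–B3, B3–B4, B1–B5, B3–B6

The largest bag has 3 vertices, giving width 2; this decomposition certifies tw(G) ≤ 2. Conversely, {2, 6, 8} is a clique of size 3, and the vertices of any clique must share a bag in every tree decomposition; so some bag has ≥ 3 vertices and tw(G) ≥ 2. Combining the bounds, tw(G) = 2.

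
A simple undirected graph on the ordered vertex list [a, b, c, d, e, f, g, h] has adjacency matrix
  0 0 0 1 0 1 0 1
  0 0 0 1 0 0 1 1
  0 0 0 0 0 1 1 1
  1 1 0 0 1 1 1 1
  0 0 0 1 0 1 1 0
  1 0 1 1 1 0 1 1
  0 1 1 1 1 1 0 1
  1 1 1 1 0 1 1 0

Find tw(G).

A width-3 tree decomposition is:
Bags: B1 = {d, e, f, g}  B2 = {d, f, g, h}  B3 = {b, d, g, h}  B4 = {c, f, g, h}  B5 = {a, d, f, h}
Tree: B1–B2, B2–B3, B2–B4, B2–B5
Each bag holds 4 vertices, so the decomposition has width 3, which upper-bounds the treewidth. On the other hand G contains the 4-clique {d, e, f, g}. A clique must lie in a single bag of any decomposition, so no decomposition can have width below 3. Hence tw(G) = 3 exactly.

3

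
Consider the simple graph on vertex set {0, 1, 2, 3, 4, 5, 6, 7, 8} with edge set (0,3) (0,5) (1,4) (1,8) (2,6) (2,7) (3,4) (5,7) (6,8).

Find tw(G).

A width-2 tree decomposition is:
Bags: B1 = {2, 6, 8}  B2 = {2, 7, 8}  B3 = {5, 7, 8}  B4 = {0, 5, 8}  B5 = {0, 3, 8}  B6 = {3, 4, 8}  B7 = {1, 4, 8}
Tree: B1–B2, B2–B3, B3–B4, B4–B5, B5–B6, B6–B7
Every bag has size at most 3, so the width is 3 − 1 = 2 and tw(G) ≤ 2. Since 8–6–2–7–5–0–3–4–1–8 is a cycle in G, G is not acyclic. Forests are exactly the graphs of treewidth ≤ 1, so tw(G) ≥ 2. Hence tw(G) = 2 exactly.

2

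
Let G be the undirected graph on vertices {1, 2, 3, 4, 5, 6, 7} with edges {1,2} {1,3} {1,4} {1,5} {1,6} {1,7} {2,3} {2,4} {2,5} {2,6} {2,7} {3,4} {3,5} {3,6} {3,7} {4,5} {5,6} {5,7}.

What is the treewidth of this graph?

A width-4 tree decomposition is:
Bags: B1 = {1, 2, 3, 5, 6}  B2 = {1, 2, 3, 5, 7}  B3 = {1, 2, 3, 4, 5}
Tree: B1–B2, B1–B3
The largest bag has 5 vertices, giving width 4; this decomposition certifies tw(G) ≤ 4. Conversely, {1, 2, 3, 4, 5} is a clique of size 5, and the vertices of any clique must share a bag in every tree decomposition; so some bag has ≥ 5 vertices and tw(G) ≥ 4. Therefore the treewidth is 4.

4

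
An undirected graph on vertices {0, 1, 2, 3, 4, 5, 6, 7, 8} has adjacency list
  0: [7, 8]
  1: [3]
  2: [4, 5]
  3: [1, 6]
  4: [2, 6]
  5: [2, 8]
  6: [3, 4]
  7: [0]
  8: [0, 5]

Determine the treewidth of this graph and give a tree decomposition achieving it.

Treewidth 1.
One optimal decomposition is:
Bags: B1 = {0, 7}  B2 = {0, 8}  B3 = {5, 8}  B4 = {2, 5}  B5 = {2, 4}  B6 = {4, 6}  B7 = {3, 6}  B8 = {1, 3}
Tree: B1–B2, B2–B3, B3–B4, B4–B5, B5–B6, B6–B7, B7–B8

Each bag holds 2 vertices, so the decomposition has width 1, which upper-bounds the treewidth. Any graph with an edge has treewidth ≥ 1, and G has the edge 7–0. Hence tw(G) = 1 exactly.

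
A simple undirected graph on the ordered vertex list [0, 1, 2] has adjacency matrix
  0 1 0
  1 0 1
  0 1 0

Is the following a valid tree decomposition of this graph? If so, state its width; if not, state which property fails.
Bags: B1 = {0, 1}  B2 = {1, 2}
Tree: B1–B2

Yes; width 1.

Vertex coverage: the bags together contain {0, 1, 2}, the full vertex set. Edge coverage: each edge of G has both endpoints in at least one bag. Running intersection: for every vertex, the bags containing it form a connected subtree. All three properties hold, so this is a valid tree decomposition of width max|bag| − 1 = 1, and hence tw(G) ≤ 1.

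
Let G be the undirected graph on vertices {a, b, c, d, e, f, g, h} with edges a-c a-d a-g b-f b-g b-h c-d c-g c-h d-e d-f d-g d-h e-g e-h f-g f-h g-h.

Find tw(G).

A width-3 tree decomposition is:
Bags: B1 = {d, f, g, h}  B2 = {b, f, g, h}  B3 = {c, d, g, h}  B4 = {a, c, d, g}  B5 = {d, e, g, h}
Tree: B1–B2, B1–B3, B3–B4, B3–B5
Every bag has size at most 4, so the width is 4 − 1 = 3 and tw(G) ≤ 3. For the lower bound, the 4 vertices {d, e, g, h} are pairwise adjacent, and any tree decomposition puts a clique entirely inside one bag — forcing width ≥ 3. The upper and lower bounds meet at 3, so that is the treewidth.

3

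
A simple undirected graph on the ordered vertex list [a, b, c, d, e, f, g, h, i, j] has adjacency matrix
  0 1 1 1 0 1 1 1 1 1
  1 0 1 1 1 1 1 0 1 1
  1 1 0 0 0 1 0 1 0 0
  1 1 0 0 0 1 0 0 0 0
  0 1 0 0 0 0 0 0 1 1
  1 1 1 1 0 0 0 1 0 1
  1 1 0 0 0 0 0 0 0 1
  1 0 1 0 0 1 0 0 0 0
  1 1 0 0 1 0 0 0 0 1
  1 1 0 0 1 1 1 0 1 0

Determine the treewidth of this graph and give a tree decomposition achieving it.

Treewidth 3.
One optimal decomposition is:
Bags: B1 = {a, b, f, j}  B2 = {a, b, d, f}  B3 = {a, b, g, j}  B4 = {a, b, c, f}  B5 = {a, c, f, h}  B6 = {a, b, i, j}  B7 = {b, e, i, j}
Tree: B1–B2, B1–B3, B1–B4, B4–B5, B1–B6, B6–B7

The largest bag has 4 vertices, giving width 3; this decomposition certifies tw(G) ≤ 3. On the other hand G contains the 4-clique {a, c, f, h}. A clique must lie in a single bag of any decomposition, so no decomposition can have width below 3. Combining the bounds, tw(G) = 3.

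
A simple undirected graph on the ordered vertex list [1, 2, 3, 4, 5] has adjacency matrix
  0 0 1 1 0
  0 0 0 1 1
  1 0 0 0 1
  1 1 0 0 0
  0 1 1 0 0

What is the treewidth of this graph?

A width-2 tree decomposition is:
Bags: B1 = {2, 4, 5}  B2 = {1, 4, 5}  B3 = {1, 3, 5}
Tree: B1–B2, B2–B3
Every bag has size at most 3, so the width is 3 − 1 = 2 and tw(G) ≤ 2. The edges 5–2–4–1–3–5 form a cycle, so G is not a tree and its treewidth is at least 2. Hence tw(G) = 2 exactly.

2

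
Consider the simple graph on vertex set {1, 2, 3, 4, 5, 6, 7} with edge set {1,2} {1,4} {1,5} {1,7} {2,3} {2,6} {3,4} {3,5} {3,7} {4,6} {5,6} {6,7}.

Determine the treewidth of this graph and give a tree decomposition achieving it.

Treewidth 3.
One such decomposition:
Bags: B1 = {1, 3, 5, 6}  B2 = {1, 3, 6, 7}  B3 = {1, 2, 3, 6}  B4 = {1, 3, 4, 6}
Tree: B1–B2, B2–B3, B3–B4

Every bag has size at most 4, so the width is 4 − 1 = 3 and tw(G) ≤ 3. For the lower bound: the 4 vertex sets {3,5}, {1,7}, {6}, {2} are disjoint, each induces a connected subgraph, and every pair is joined by at least one edge of G. Contracting each set to a single vertex therefore yields K_{4} as a minor, and since treewidth is minor-monotone, tw(G) ≥ tw(K_{4}) = 3. The upper and lower bounds meet at 3, so that is the treewidth.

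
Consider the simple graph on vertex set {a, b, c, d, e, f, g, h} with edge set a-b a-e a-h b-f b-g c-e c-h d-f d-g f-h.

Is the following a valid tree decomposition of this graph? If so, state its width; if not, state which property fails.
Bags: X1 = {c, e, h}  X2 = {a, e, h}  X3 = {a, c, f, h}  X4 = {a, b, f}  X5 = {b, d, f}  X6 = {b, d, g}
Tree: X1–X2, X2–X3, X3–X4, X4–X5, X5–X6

No — bags containing vertex c are not connected in the tree.

A tree decomposition must satisfy three properties: every vertex lies in some bag; for every edge, both endpoints lie together in some bag; and for every vertex, the bags containing it form a connected subtree. Here bags containing vertex c are not connected in the tree, so the decomposition is invalid.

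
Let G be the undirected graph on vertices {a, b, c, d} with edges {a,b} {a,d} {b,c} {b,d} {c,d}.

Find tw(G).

2

A width-2 tree decomposition is:
Bags: B1 = {a, b, d}  B2 = {b, c, d}
Tree: B1–B2
Every bag has size at most 3, so the width is 3 − 1 = 2 and tw(G) ≤ 2. Conversely, {b, c, d} is a clique of size 3, and the vertices of any clique must share a bag in every tree decomposition; so some bag has ≥ 3 vertices and tw(G) ≥ 2. Therefore the treewidth is 2.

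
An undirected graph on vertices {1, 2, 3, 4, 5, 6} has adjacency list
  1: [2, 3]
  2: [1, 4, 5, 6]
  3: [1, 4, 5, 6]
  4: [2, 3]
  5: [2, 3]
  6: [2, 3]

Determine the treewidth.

2

A width-2 tree decomposition is:
Bags: B1 = {1, 2, 3}  B2 = {2, 3, 4}  B3 = {2, 3, 6}  B4 = {2, 3, 5}
Tree: B1–B2, B2–B3, B3–B4
Each bag holds 3 vertices, so the decomposition has width 2, which upper-bounds the treewidth. Since 1–3–4–2–1 is a cycle in G, G is not acyclic. Forests are exactly the graphs of treewidth ≤ 1, so tw(G) ≥ 2. Hence tw(G) = 2 exactly.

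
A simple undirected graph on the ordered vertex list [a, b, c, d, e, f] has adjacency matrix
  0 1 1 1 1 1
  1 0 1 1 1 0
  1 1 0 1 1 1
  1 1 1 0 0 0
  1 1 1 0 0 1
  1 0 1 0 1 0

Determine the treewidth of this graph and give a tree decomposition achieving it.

The largest bag has 4 vertices, giving width 3; this decomposition certifies tw(G) ≤ 3. For the lower bound, the 4 vertices {a, b, c, d} are pairwise adjacent, and any tree decomposition puts a clique entirely inside one bag — forcing width ≥ 3. Hence tw(G) = 3 exactly.

Treewidth 3.
Bags: B1 = {a, c, e, f}  B2 = {a, b, c, e}  B3 = {a, b, c, d}
Tree: B1–B2, B2–B3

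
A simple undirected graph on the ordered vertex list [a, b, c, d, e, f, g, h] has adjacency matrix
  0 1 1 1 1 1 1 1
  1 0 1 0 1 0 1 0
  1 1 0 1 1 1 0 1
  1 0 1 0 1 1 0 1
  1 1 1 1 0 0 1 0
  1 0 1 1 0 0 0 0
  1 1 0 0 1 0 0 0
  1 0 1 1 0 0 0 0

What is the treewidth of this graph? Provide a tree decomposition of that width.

The largest bag has 4 vertices, giving width 3; this decomposition certifies tw(G) ≤ 3. On the other hand G contains the 4-clique {a, b, e, g}. A clique must lie in a single bag of any decomposition, so no decomposition can have width below 3. Combining the bounds, tw(G) = 3.

Treewidth 3.
One such decomposition:
Bags: B1 = {a, b, e, g}  B2 = {a, b, c, e}  B3 = {a, c, d, e}  B4 = {a, c, d, h}  B5 = {a, c, d, f}
Tree: B1–B2, B2–B3, B3–B4, B3–B5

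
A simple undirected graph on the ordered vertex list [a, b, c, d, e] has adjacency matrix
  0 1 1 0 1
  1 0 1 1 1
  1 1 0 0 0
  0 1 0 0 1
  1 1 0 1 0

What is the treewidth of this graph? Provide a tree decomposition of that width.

Treewidth 2.
One optimal decomposition is:
Bags: B1 = {b, d, e}  B2 = {a, b, e}  B3 = {a, b, c}
Tree: B1–B2, B2–B3

The largest bag has 3 vertices, giving width 2; this decomposition certifies tw(G) ≤ 2. For the lower bound, the 3 vertices {b, d, e} are pairwise adjacent, and any tree decomposition puts a clique entirely inside one bag — forcing width ≥ 2. The upper and lower bounds meet at 2, so that is the treewidth.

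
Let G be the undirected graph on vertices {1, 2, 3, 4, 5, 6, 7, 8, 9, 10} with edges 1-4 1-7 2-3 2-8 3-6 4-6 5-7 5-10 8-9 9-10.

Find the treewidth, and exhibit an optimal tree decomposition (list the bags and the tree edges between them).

Treewidth 2.
One optimal decomposition is:
Bags: B1 = {2, 3, 6}  B2 = {2, 4, 6}  B3 = {1, 2, 4}  B4 = {1, 2, 7}  B5 = {2, 5, 7}  B6 = {2, 5, 10}  B7 = {2, 9, 10}  B8 = {2, 8, 9}
Tree: B1–B2, B2–B3, B3–B4, B4–B5, B5–B6, B6–B7, B7–B8

Every bag has size at most 3, so the width is 3 − 1 = 2 and tw(G) ≤ 2. Since 2–3–6–4–1–7–5–10–9–8–2 is a cycle in G, G is not acyclic. Forests are exactly the graphs of treewidth ≤ 1, so tw(G) ≥ 2. The upper and lower bounds meet at 2, so that is the treewidth.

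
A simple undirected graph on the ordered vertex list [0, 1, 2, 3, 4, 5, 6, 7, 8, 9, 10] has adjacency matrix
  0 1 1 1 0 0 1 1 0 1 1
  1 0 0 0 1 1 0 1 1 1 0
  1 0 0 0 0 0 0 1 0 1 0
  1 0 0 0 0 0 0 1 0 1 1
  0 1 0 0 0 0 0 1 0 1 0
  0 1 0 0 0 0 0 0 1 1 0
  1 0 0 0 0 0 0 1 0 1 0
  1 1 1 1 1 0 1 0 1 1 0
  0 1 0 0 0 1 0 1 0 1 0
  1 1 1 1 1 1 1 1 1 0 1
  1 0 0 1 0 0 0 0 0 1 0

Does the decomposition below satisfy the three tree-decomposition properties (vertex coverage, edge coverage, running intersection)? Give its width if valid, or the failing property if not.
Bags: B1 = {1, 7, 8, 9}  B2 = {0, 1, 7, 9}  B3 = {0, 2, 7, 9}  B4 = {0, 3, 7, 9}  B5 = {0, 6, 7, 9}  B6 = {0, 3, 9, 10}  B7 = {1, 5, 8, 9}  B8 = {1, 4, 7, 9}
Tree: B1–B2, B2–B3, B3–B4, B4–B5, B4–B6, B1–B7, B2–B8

Yes; width 3.

Every vertex of G appears in some bag (union = {0, 1, 2, 3, 4, 5, 6, 7, 8, 9, 10}); every edge is covered by a bag; and for each vertex v the set of bags containing v is connected in the bag tree. The decomposition is therefore valid. The largest bag has 4 vertices, so the width is 3.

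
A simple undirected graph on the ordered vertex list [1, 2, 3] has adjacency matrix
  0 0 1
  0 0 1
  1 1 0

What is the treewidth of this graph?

1

A width-1 tree decomposition is:
Bags: B1 = {1, 3}  B2 = {2, 3}
Tree: B1–B2
Each bag holds 2 vertices, so the decomposition has width 1, which upper-bounds the treewidth. G has an edge, so its treewidth is at least 1. Hence tw(G) = 1 exactly.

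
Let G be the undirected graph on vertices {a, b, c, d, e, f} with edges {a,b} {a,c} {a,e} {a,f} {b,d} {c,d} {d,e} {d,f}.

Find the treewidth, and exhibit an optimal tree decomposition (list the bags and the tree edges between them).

The largest bag has 3 vertices, giving width 2; this decomposition certifies tw(G) ≤ 2. The edges d–b–a–c–d form a cycle, so G is not a tree and its treewidth is at least 2. Therefore the treewidth is 2.

Treewidth 2.
One such decomposition:
Bags: B1 = {a, b, d}  B2 = {a, c, d}  B3 = {a, d, e}  B4 = {a, d, f}
Tree: B1–B2, B2–B3, B3–B4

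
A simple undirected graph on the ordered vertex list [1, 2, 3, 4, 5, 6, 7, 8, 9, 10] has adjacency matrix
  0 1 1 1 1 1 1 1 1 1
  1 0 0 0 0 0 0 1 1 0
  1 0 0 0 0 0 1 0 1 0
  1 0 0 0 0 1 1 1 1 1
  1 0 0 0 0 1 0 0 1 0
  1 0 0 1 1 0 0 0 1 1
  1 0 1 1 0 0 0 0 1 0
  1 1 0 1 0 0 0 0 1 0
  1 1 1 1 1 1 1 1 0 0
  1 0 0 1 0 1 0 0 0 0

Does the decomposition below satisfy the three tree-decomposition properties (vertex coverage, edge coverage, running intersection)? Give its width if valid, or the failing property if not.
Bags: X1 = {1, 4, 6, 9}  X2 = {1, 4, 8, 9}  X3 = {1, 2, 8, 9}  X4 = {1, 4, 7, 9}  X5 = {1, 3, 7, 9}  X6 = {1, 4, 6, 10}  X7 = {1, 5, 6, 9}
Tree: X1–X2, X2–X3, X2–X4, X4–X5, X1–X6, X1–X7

Vertex coverage: the bags together contain {1, 2, 3, 4, 5, 6, 7, 8, 9, 10}, the full vertex set. Edge coverage: each edge of G has both endpoints in at least one bag. Running intersection: for every vertex, the bags containing it form a connected subtree. All three properties hold, so this is a valid tree decomposition of width max|bag| − 1 = 3, and hence tw(G) ≤ 3.

Yes; width 3.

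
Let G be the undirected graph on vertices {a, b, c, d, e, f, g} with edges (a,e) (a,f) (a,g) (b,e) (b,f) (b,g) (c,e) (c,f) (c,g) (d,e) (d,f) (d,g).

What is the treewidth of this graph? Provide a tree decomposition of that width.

The largest bag has 4 vertices, giving width 3; this decomposition certifies tw(G) ≤ 3. For the lower bound: the 4 vertex sets {c,g}, {a,f}, {e}, {d} are disjoint, each induces a connected subgraph, and every pair is joined by at least one edge of G. Contracting each set to a single vertex therefore yields K_{4} as a minor, and since treewidth is minor-monotone, tw(G) ≥ tw(K_{4}) = 3. Hence tw(G) = 3 exactly.

Treewidth 3.
One optimal decomposition is:
Bags: B1 = {c, e, f, g}  B2 = {a, e, f, g}  B3 = {d, e, f, g}  B4 = {b, e, f, g}
Tree: B1–B2, B2–B3, B3–B4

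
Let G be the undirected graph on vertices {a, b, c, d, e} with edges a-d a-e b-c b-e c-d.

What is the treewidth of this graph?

2

A width-2 tree decomposition is:
Bags: B1 = {b, c, d}  B2 = {b, d, e}  B3 = {a, d, e}
Tree: B1–B2, B2–B3
Every bag has size at most 3, so the width is 3 − 1 = 2 and tw(G) ≤ 2. For the lower bound, G contains the cycle d–c–b–e–a–d, so G is not a forest; only forests have treewidth ≤ 1, hence tw(G) ≥ 2. Hence tw(G) = 2 exactly.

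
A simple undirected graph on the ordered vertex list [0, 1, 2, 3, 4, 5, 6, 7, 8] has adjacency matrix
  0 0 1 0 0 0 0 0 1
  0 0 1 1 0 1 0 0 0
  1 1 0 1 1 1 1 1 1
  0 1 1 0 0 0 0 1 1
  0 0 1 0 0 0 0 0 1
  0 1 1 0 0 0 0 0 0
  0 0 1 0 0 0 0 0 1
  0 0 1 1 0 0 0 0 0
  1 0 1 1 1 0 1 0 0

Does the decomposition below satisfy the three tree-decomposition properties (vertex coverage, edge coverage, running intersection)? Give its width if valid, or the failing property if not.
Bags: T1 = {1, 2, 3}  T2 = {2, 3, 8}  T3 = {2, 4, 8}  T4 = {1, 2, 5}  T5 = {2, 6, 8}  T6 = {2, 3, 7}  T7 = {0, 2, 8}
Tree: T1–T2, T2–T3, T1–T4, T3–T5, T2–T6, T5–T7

Yes; width 2.

Every vertex of G appears in some bag (union = {0, 1, 2, 3, 4, 5, 6, 7, 8}); every edge is covered by a bag; and for each vertex v the set of bags containing v is connected in the bag tree. The decomposition is therefore valid. The largest bag has 3 vertices, so the width is 2.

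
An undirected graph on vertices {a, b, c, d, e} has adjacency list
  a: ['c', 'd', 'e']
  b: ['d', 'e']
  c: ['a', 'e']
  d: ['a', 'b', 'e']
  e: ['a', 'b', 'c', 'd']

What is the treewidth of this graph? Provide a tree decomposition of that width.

Every bag has size at most 3, so the width is 3 − 1 = 2 and tw(G) ≤ 2. Conversely, {a, d, e} is a clique of size 3, and the vertices of any clique must share a bag in every tree decomposition; so some bag has ≥ 3 vertices and tw(G) ≥ 2. Combining the bounds, tw(G) = 2.

Treewidth 2.
One such decomposition:
Bags: B1 = {b, d, e}  B2 = {a, d, e}  B3 = {a, c, e}
Tree: B1–B2, B2–B3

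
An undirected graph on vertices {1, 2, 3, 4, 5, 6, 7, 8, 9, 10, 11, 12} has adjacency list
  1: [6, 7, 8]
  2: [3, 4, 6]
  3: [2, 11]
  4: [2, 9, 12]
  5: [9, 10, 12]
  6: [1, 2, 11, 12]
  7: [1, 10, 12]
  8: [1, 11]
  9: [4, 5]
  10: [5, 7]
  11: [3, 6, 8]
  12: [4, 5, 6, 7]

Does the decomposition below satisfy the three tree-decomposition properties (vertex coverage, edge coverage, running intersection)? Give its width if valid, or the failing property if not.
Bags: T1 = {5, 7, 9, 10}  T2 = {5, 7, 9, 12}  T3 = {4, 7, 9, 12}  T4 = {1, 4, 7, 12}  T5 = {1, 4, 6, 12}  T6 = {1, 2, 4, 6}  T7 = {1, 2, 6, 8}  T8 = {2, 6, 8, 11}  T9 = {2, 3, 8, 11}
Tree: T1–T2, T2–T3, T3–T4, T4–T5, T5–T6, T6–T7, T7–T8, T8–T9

Vertex coverage: the bags together contain {1, 2, 3, 4, 5, 6, 7, 8, 9, 10, 11, 12}, the full vertex set. Edge coverage: each edge of G has both endpoints in at least one bag. Running intersection: for every vertex, the bags containing it form a connected subtree. All three properties hold, so this is a valid tree decomposition of width max|bag| − 1 = 3, and hence tw(G) ≤ 3.

Yes; width 3.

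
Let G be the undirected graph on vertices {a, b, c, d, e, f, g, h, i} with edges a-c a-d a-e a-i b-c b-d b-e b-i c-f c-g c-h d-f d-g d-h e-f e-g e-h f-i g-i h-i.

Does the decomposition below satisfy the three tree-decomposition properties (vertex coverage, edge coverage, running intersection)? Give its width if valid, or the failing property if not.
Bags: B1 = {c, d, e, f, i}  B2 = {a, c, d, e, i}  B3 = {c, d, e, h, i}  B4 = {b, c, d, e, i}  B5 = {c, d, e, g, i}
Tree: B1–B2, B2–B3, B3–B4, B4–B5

Yes; width 4.

Checking the three conditions: (i) the bags cover all of {a, b, c, d, e, f, g, h, i}; (ii) for each edge, some bag contains both endpoints; (iii) the bags containing any fixed vertex form a subtree. All hold, so the decomposition is valid with width 5 − 1 = 4.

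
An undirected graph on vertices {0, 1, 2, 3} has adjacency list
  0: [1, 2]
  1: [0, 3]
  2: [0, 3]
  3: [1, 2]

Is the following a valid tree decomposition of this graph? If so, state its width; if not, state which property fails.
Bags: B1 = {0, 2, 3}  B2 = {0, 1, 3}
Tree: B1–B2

Checking the three conditions: (i) the bags cover all of {0, 1, 2, 3}; (ii) for each edge, some bag contains both endpoints; (iii) the bags containing any fixed vertex form a subtree. All hold, so the decomposition is valid with width 3 − 1 = 2.

Yes; width 2.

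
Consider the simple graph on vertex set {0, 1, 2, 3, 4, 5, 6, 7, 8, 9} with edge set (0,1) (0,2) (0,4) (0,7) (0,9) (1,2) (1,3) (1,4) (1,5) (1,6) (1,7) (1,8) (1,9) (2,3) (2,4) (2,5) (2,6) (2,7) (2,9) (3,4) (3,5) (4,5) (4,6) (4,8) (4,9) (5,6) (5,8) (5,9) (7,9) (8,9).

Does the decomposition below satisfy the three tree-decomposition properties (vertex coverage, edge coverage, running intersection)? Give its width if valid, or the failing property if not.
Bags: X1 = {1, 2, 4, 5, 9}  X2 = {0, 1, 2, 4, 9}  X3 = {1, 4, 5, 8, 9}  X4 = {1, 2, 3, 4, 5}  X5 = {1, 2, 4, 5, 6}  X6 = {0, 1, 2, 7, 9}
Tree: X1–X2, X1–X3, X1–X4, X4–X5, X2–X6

Vertex coverage: the bags together contain {0, 1, 2, 3, 4, 5, 6, 7, 8, 9}, the full vertex set. Edge coverage: each edge of G has both endpoints in at least one bag. Running intersection: for every vertex, the bags containing it form a connected subtree. All three properties hold, so this is a valid tree decomposition of width max|bag| − 1 = 4, and hence tw(G) ≤ 4.

Yes; width 4.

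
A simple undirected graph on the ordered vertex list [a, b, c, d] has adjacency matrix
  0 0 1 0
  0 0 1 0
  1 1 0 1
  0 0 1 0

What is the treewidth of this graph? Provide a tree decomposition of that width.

Treewidth 1.
One such decomposition:
Bags: B1 = {c, d}  B2 = {b, c}  B3 = {a, c}
Tree: B1–B2, B1–B3

Every bag has size at most 2, so the width is 2 − 1 = 1 and tw(G) ≤ 1. Any graph with an edge has treewidth ≥ 1, and G has the edge c–d. Combining the bounds, tw(G) = 1.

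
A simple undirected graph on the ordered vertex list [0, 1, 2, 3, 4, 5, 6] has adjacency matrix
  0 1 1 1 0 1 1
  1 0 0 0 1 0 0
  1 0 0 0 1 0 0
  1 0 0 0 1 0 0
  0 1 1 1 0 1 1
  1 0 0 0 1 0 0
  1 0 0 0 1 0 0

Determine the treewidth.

A width-2 tree decomposition is:
Bags: B1 = {0, 4, 5}  B2 = {0, 3, 4}  B3 = {0, 2, 4}  B4 = {0, 4, 6}  B5 = {0, 1, 4}
Tree: B1–B2, B2–B3, B3–B4, B4–B5
Every bag has size at most 3, so the width is 3 − 1 = 2 and tw(G) ≤ 2. Since 0–5–4–3–0 is a cycle in G, G is not acyclic. Forests are exactly the graphs of treewidth ≤ 1, so tw(G) ≥ 2. Hence tw(G) = 2 exactly.

2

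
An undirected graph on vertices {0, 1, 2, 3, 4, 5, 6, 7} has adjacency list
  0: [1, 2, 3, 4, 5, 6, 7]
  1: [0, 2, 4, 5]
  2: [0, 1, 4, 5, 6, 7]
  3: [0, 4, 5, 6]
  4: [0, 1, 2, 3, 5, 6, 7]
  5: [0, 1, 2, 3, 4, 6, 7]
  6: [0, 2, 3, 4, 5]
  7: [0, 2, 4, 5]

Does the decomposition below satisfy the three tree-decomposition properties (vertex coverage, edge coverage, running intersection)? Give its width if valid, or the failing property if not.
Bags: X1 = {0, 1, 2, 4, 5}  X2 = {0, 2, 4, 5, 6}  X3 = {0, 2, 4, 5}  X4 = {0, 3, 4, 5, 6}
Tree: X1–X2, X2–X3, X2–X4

A tree decomposition must satisfy three properties: every vertex lies in some bag; for every edge, both endpoints lie together in some bag; and for every vertex, the bags containing it form a connected subtree. Here vertex 7 appears in no bag, so the decomposition is invalid.

No — vertex 7 appears in no bag.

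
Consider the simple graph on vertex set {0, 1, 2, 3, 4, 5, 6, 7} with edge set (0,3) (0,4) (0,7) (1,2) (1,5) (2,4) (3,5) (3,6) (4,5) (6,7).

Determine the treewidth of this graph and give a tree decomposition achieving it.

Treewidth 2.
Bags: B1 = {1, 2, 4}  B2 = {1, 4, 5}  B3 = {0, 4, 5}  B4 = {0, 3, 5}  B5 = {0, 3, 7}  B6 = {3, 6, 7}
Tree: B1–B2, B2–B3, B3–B4, B4–B5, B5–B6

Every bag has size at most 3, so the width is 3 − 1 = 2 and tw(G) ≤ 2. The edges 2–1–5–4–2 form a cycle, so G is not a tree and its treewidth is at least 2. The upper and lower bounds meet at 2, so that is the treewidth.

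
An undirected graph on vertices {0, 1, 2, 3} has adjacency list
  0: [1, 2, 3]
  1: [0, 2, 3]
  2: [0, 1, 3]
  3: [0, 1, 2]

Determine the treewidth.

3

A width-3 tree decomposition is:
Bags: B1 = {0, 1, 2, 3}
Tree: (single bag)
A single bag containing all 4 vertices is trivially a valid decomposition of width 3. Conversely, {0, 1, 2, 3} is a clique of size 4, and the vertices of any clique must share a bag in every tree decomposition; so some bag has ≥ 4 vertices and tw(G) ≥ 3. Therefore the treewidth is 3.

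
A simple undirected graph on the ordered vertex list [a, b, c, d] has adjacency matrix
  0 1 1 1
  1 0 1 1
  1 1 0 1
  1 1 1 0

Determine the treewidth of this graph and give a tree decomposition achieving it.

Treewidth 3.
One such decomposition:
Bags: B1 = {a, b, c, d}
Tree: (single bag)

A single bag containing all 4 vertices is trivially a valid decomposition of width 3. On the other hand G contains the 4-clique {a, b, c, d}. A clique must lie in a single bag of any decomposition, so no decomposition can have width below 3. The upper and lower bounds meet at 3, so that is the treewidth.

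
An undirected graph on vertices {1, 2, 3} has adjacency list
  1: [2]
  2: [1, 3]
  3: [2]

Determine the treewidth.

A width-1 tree decomposition is:
Bags: B1 = {2, 3}  B2 = {1, 2}
Tree: B1–B2
Each bag holds 2 vertices, so the decomposition has width 1, which upper-bounds the treewidth. G has an edge, so its treewidth is at least 1. Therefore the treewidth is 1.

1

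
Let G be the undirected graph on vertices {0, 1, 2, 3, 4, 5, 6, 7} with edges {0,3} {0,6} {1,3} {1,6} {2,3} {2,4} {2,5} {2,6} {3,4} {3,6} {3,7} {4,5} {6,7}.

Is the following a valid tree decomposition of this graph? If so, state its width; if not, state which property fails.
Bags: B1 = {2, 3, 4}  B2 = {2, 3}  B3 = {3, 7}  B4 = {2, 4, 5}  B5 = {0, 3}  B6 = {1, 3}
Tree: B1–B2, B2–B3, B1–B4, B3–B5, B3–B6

A tree decomposition must satisfy three properties: every vertex lies in some bag; for every edge, both endpoints lie together in some bag; and for every vertex, the bags containing it form a connected subtree. Here vertex 6 appears in no bag, so the decomposition is invalid.

No — vertex 6 appears in no bag.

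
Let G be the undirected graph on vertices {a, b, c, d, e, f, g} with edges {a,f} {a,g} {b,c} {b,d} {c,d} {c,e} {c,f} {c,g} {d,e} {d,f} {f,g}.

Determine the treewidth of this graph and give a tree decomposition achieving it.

Each bag holds 3 vertices, so the decomposition has width 2, which upper-bounds the treewidth. For the lower bound, the 3 vertices {c, d, e} are pairwise adjacent, and any tree decomposition puts a clique entirely inside one bag — forcing width ≥ 2. Hence tw(G) = 2 exactly.

Treewidth 2.
One such decomposition:
Bags: B1 = {c, d, f}  B2 = {b, c, d}  B3 = {c, d, e}  B4 = {c, f, g}  B5 = {a, f, g}
Tree: B1–B2, B2–B3, B1–B4, B4–B5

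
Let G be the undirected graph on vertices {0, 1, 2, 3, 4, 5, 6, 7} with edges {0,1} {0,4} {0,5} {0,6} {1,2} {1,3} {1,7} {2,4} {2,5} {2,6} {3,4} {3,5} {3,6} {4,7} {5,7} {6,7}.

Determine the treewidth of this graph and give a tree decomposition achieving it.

Treewidth 4.
One optimal decomposition is:
Bags: B1 = {1, 4, 5, 6, 7}  B2 = {0, 1, 4, 5, 6}  B3 = {1, 3, 4, 5, 6}  B4 = {1, 2, 4, 5, 6}
Tree: B1–B2, B2–B3, B3–B4

Every bag has size at most 5, so the width is 5 − 1 = 4 and tw(G) ≤ 4. For the lower bound: the 5 vertex sets {1,7}, {0,4}, {3,5}, {6}, {2} are disjoint, each induces a connected subgraph, and every pair is joined by at least one edge of G. Contracting each set to a single vertex therefore yields K_{5} as a minor, and since treewidth is minor-monotone, tw(G) ≥ tw(K_{5}) = 4. Hence tw(G) = 4 exactly.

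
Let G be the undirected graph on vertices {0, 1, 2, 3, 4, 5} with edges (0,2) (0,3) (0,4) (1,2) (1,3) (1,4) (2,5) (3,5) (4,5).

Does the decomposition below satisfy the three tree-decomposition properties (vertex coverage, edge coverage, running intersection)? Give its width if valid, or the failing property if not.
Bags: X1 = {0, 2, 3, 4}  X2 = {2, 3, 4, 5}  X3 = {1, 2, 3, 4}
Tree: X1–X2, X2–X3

Yes; width 3.

Vertex coverage: the bags together contain {0, 1, 2, 3, 4, 5}, the full vertex set. Edge coverage: each edge of G has both endpoints in at least one bag. Running intersection: for every vertex, the bags containing it form a connected subtree. All three properties hold, so this is a valid tree decomposition of width max|bag| − 1 = 3, and hence tw(G) ≤ 3.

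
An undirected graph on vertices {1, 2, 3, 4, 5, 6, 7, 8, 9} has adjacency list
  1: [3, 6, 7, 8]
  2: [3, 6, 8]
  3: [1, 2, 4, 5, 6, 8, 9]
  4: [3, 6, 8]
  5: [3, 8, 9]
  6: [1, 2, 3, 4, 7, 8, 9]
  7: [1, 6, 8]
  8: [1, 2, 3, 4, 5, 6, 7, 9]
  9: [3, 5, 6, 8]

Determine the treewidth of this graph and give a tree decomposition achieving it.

Treewidth 3.
Bags: B1 = {3, 4, 6, 8}  B2 = {3, 6, 8, 9}  B3 = {2, 3, 6, 8}  B4 = {3, 5, 8, 9}  B5 = {1, 3, 6, 8}  B6 = {1, 6, 7, 8}
Tree: B1–B2, B1–B3, B2–B4, B3–B5, B5–B6

Every bag has size at most 4, so the width is 4 − 1 = 3 and tw(G) ≤ 3. On the other hand G contains the 4-clique {3, 5, 8, 9}. A clique must lie in a single bag of any decomposition, so no decomposition can have width below 3. The upper and lower bounds meet at 3, so that is the treewidth.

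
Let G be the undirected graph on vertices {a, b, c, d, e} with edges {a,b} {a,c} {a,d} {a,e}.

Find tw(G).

A width-1 tree decomposition is:
Bags: B1 = {a, d}  B2 = {a, b}  B3 = {a, c}  B4 = {a, e}
Tree: B1–B2, B1–B3, B1–B4
Each bag holds 2 vertices, so the decomposition has width 1, which upper-bounds the treewidth. Since G has at least one edge (e.g. d–a), it is not an edgeless graph, so tw(G) ≥ 1. Therefore the treewidth is 1.

1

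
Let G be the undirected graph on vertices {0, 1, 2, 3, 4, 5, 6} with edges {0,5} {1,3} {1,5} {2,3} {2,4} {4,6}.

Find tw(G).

1

A width-1 tree decomposition is:
Bags: B1 = {4, 6}  B2 = {2, 4}  B3 = {2, 3}  B4 = {1, 3}  B5 = {1, 5}  B6 = {0, 5}
Tree: B1–B2, B2–B3, B3–B4, B4–B5, B5–B6
Each bag holds 2 vertices, so the decomposition has width 1, which upper-bounds the treewidth. Since G has at least one edge (e.g. 6–4), it is not an edgeless graph, so tw(G) ≥ 1. The upper and lower bounds meet at 1, so that is the treewidth.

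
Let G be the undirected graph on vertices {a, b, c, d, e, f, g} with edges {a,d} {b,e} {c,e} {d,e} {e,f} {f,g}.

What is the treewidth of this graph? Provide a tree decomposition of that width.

The largest bag has 2 vertices, giving width 1; this decomposition certifies tw(G) ≤ 1. Since G has at least one edge (e.g. a–d), it is not an edgeless graph, so tw(G) ≥ 1. Therefore the treewidth is 1.

Treewidth 1.
One such decomposition:
Bags: B1 = {a, d}  B2 = {d, e}  B3 = {c, e}  B4 = {b, e}  B5 = {e, f}  B6 = {f, g}
Tree: B1–B2, B2–B3, B3–B4, B4–B5, B5–B6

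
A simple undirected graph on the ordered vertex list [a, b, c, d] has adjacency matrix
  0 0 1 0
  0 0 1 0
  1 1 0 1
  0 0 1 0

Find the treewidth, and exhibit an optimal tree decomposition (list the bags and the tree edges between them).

Treewidth 1.
One optimal decomposition is:
Bags: B1 = {c, d}  B2 = {b, c}  B3 = {a, c}
Tree: B1–B2, B2–B3

The largest bag has 2 vertices, giving width 1; this decomposition certifies tw(G) ≤ 1. G has an edge, so its treewidth is at least 1. Hence tw(G) = 1 exactly.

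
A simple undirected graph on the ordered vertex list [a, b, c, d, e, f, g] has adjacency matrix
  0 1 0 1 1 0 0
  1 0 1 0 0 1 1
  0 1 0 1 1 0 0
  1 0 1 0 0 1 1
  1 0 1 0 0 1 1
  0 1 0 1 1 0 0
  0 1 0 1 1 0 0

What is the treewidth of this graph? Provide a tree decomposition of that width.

Each bag holds 4 vertices, so the decomposition has width 3, which upper-bounds the treewidth. For the lower bound: the 4 vertex sets {d,g}, {a,e}, {b}, {f} are disjoint, each induces a connected subgraph, and every pair is joined by at least one edge of G. Contracting each set to a single vertex therefore yields K_{4} as a minor, and since treewidth is minor-monotone, tw(G) ≥ tw(K_{4}) = 3. The upper and lower bounds meet at 3, so that is the treewidth.

Treewidth 3.
One such decomposition:
Bags: B1 = {b, d, e, g}  B2 = {a, b, d, e}  B3 = {b, d, e, f}  B4 = {b, c, d, e}
Tree: B1–B2, B2–B3, B3–B4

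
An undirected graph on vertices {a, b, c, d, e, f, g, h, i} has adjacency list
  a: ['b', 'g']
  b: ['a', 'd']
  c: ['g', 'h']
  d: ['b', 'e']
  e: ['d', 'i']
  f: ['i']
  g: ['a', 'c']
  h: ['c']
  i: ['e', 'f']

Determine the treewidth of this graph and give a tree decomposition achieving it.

Treewidth 1.
Bags: B1 = {f, i}  B2 = {e, i}  B3 = {d, e}  B4 = {b, d}  B5 = {a, b}  B6 = {a, g}  B7 = {c, g}  B8 = {c, h}
Tree: B1–B2, B2–B3, B3–B4, B4–B5, B5–B6, B6–B7, B7–B8

The largest bag has 2 vertices, giving width 1; this decomposition certifies tw(G) ≤ 1. Any graph with an edge has treewidth ≥ 1, and G has the edge f–i. Hence tw(G) = 1 exactly.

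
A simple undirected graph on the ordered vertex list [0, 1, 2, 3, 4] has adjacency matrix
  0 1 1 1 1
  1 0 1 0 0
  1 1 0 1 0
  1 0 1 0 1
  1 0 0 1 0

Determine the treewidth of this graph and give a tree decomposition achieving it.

Every bag has size at most 3, so the width is 3 − 1 = 2 and tw(G) ≤ 2. On the other hand G contains the 3-clique {0, 1, 2}. A clique must lie in a single bag of any decomposition, so no decomposition can have width below 2. Therefore the treewidth is 2.

Treewidth 2.
Bags: B1 = {0, 1, 2}  B2 = {0, 2, 3}  B3 = {0, 3, 4}
Tree: B1–B2, B2–B3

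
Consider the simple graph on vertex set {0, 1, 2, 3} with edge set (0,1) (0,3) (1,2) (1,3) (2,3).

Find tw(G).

A width-2 tree decomposition is:
Bags: B1 = {1, 2, 3}  B2 = {0, 1, 3}
Tree: B1–B2
Each bag holds 3 vertices, so the decomposition has width 2, which upper-bounds the treewidth. Conversely, {0, 1, 3} is a clique of size 3, and the vertices of any clique must share a bag in every tree decomposition; so some bag has ≥ 3 vertices and tw(G) ≥ 2. Combining the bounds, tw(G) = 2.

2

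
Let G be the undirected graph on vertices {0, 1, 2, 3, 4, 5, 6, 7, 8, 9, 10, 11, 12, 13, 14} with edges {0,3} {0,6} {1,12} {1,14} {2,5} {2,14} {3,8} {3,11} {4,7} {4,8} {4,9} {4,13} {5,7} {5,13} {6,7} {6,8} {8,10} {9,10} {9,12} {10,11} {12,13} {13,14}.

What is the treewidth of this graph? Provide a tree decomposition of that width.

Treewidth 3.
One optimal decomposition is:
Bags: B1 = {1, 2, 12, 14}  B2 = {2, 12, 13, 14}  B3 = {2, 5, 12, 13}  B4 = {5, 9, 12, 13}  B5 = {4, 5, 9, 13}  B6 = {4, 5, 7, 9}  B7 = {4, 7, 9, 10}  B8 = {4, 7, 8, 10}  B9 = {6, 7, 8, 10}  B10 = {6, 8, 10, 11}  B11 = {3, 6, 8, 11}  B12 = {0, 3, 6, 11}
Tree: B1–B2, B2–B3, B3–B4, B4–B5, B5–B6, B6–B7, B7–B8, B8–B9, B9–B10, B10–B11, B11–B12

Every bag has size at most 4, so the width is 4 − 1 = 3 and tw(G) ≤ 3. For the lower bound: the 4 vertex sets {1,2,14}, {12}, {13}, {4,5,7,9} are disjoint, each induces a connected subgraph, and every pair is joined by at least one edge of G. Contracting each set to a single vertex therefore yields K_{4} as a minor, and since treewidth is minor-monotone, tw(G) ≥ tw(K_{4}) = 3. Hence tw(G) = 3 exactly.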